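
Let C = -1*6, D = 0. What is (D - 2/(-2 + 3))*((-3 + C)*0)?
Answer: 0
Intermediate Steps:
C = -6
(D - 2/(-2 + 3))*((-3 + C)*0) = (0 - 2/(-2 + 3))*((-3 - 6)*0) = (0 - 2/1)*(-9*0) = (0 + 1*(-2))*0 = (0 - 2)*0 = -2*0 = 0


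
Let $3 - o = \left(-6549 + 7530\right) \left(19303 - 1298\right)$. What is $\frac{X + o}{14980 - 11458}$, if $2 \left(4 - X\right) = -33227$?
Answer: $- \frac{35292569}{7044} \approx -5010.3$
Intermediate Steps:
$X = \frac{33235}{2}$ ($X = 4 - - \frac{33227}{2} = 4 + \frac{33227}{2} = \frac{33235}{2} \approx 16618.0$)
$o = -17662902$ ($o = 3 - \left(-6549 + 7530\right) \left(19303 - 1298\right) = 3 - 981 \cdot 18005 = 3 - 17662905 = -17662902$)
$\frac{X + o}{14980 - 11458} = \frac{\frac{33235}{2} - 17662902}{14980 - 11458} = - \frac{35292569}{2 \cdot 3522} = \left(- \frac{35292569}{2}\right) \frac{1}{3522} = - \frac{35292569}{7044}$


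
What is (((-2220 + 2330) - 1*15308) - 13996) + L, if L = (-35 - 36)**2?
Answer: -24153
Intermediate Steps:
L = 5041 (L = (-71)**2 = 5041)
(((-2220 + 2330) - 1*15308) - 13996) + L = (((-2220 + 2330) - 1*15308) - 13996) + 5041 = ((110 - 15308) - 13996) + 5041 = (-15198 - 13996) + 5041 = -29194 + 5041 = -24153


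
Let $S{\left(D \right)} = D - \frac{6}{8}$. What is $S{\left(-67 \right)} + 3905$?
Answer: $\frac{15349}{4} \approx 3837.3$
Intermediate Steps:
$S{\left(D \right)} = - \frac{3}{4} + D$ ($S{\left(D \right)} = D - \frac{3}{4} = - \frac{3}{4} + D$)
$S{\left(-67 \right)} + 3905 = \left(- \frac{3}{4} - 67\right) + 3905 = - \frac{271}{4} + 3905 = \frac{15349}{4}$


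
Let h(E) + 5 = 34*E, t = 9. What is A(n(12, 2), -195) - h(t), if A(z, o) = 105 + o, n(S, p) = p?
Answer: -391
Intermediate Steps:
h(E) = -5 + 34*E
A(n(12, 2), -195) - h(t) = (105 - 195) - (-5 + 34*9) = -90 - (-5 + 306) = -90 - 1*301 = -90 - 301 = -391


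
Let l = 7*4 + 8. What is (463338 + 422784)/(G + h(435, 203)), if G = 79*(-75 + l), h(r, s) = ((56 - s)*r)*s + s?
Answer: -886122/12983713 ≈ -0.068249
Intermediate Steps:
h(r, s) = s + r*s*(56 - s) (h(r, s) = (r*(56 - s))*s + s = r*s*(56 - s) + s = s + r*s*(56 - s))
l = 36 (l = 28 + 8 = 36)
G = -3081 (G = 79*(-75 + 36) = 79*(-39) = -3081)
(463338 + 422784)/(G + h(435, 203)) = (463338 + 422784)/(-3081 + 203*(1 + 56*435 - 1*435*203)) = 886122/(-3081 + 203*(1 + 24360 - 88305)) = 886122/(-3081 + 203*(-63944)) = 886122/(-3081 - 12980632) = 886122/(-12983713) = 886122*(-1/12983713) = -886122/12983713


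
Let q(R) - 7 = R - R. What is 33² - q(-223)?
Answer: 1082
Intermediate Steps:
q(R) = 7 (q(R) = 7 + (R - R) = 7 + 0 = 7)
33² - q(-223) = 33² - 1*7 = 1089 - 7 = 1082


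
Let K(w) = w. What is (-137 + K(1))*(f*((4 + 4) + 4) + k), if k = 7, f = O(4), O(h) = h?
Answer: -7480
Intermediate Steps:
f = 4
(-137 + K(1))*(f*((4 + 4) + 4) + k) = (-137 + 1)*(4*((4 + 4) + 4) + 7) = -136*(4*(8 + 4) + 7) = -136*(4*12 + 7) = -136*(48 + 7) = -136*55 = -7480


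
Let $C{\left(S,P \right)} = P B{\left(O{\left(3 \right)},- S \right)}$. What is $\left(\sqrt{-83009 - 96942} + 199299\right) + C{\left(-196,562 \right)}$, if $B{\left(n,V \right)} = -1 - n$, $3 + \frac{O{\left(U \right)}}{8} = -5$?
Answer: $234705 + i \sqrt{179951} \approx 2.3471 \cdot 10^{5} + 424.21 i$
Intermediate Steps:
$O{\left(U \right)} = -64$ ($O{\left(U \right)} = -24 + 8 \left(-5\right) = -24 - 40 = -64$)
$C{\left(S,P \right)} = 63 P$ ($C{\left(S,P \right)} = P \left(-1 - -64\right) = P \left(-1 + 64\right) = P 63 = 63 P$)
$\left(\sqrt{-83009 - 96942} + 199299\right) + C{\left(-196,562 \right)} = \left(\sqrt{-83009 - 96942} + 199299\right) + 63 \cdot 562 = \left(\sqrt{-179951} + 199299\right) + 35406 = \left(i \sqrt{179951} + 199299\right) + 35406 = \left(199299 + i \sqrt{179951}\right) + 35406 = 234705 + i \sqrt{179951}$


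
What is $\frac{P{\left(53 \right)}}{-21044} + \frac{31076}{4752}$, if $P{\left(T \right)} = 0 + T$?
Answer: $\frac{10214242}{1562517} \approx 6.537$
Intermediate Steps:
$P{\left(T \right)} = T$
$\frac{P{\left(53 \right)}}{-21044} + \frac{31076}{4752} = \frac{53}{-21044} + \frac{31076}{4752} = 53 \left(- \frac{1}{21044}\right) + 31076 \cdot \frac{1}{4752} = - \frac{53}{21044} + \frac{7769}{1188} = \frac{10214242}{1562517}$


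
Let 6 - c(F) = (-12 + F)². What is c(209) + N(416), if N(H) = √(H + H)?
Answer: -38803 + 8*√13 ≈ -38774.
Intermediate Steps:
N(H) = √2*√H (N(H) = √(2*H) = √2*√H)
c(F) = 6 - (-12 + F)²
c(209) + N(416) = (6 - (-12 + 209)²) + √2*√416 = (6 - 1*197²) + √2*(4*√26) = (6 - 1*38809) + 8*√13 = (6 - 38809) + 8*√13 = -38803 + 8*√13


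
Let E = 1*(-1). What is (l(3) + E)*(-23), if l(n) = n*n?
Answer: -184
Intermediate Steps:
l(n) = n²
E = -1
(l(3) + E)*(-23) = (3² - 1)*(-23) = (9 - 1)*(-23) = 8*(-23) = -184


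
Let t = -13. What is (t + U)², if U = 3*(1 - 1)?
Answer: 169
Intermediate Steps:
U = 0 (U = 3*0 = 0)
(t + U)² = (-13 + 0)² = (-13)² = 169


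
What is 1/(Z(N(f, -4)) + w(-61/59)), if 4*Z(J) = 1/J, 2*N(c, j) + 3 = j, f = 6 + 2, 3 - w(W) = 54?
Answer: -14/715 ≈ -0.019580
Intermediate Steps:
w(W) = -51 (w(W) = 3 - 1*54 = 3 - 54 = -51)
f = 8
N(c, j) = -3/2 + j/2
Z(J) = 1/(4*J)
1/(Z(N(f, -4)) + w(-61/59)) = 1/(1/(4*(-3/2 + (½)*(-4))) - 51) = 1/(1/(4*(-3/2 - 2)) - 51) = 1/(1/(4*(-7/2)) - 51) = 1/((¼)*(-2/7) - 51) = 1/(-1/14 - 51) = 1/(-715/14) = -14/715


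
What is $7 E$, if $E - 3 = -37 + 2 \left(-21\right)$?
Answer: $-532$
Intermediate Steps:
$E = -76$ ($E = 3 + \left(-37 + 2 \left(-21\right)\right) = 3 - 79 = -76$)
$7 E = 7 \left(-76\right) = -532$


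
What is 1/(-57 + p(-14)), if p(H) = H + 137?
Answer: 1/66 ≈ 0.015152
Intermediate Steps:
p(H) = 137 + H
1/(-57 + p(-14)) = 1/(-57 + (137 - 14)) = 1/(-57 + 123) = 1/66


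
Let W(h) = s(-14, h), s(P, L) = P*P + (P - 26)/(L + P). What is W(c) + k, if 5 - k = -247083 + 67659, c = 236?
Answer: 19938355/111 ≈ 1.7962e+5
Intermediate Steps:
s(P, L) = P**2 + (-26 + P)/(L + P)
W(h) = (-2784 + 196*h)/(-14 + h) (W(h) = (-26 - 14 + (-14)**3 + h*(-14)**2)/(h - 14) = (-26 - 14 - 2744 + h*196)/(-14 + h) = (-26 - 14 - 2744 + 196*h)/(-14 + h) = (-2784 + 196*h)/(-14 + h))
k = 179429 (k = 5 - (-247083 + 67659) = 5 - 1*(-179424) = 5 + 179424 = 179429)
W(c) + k = 4*(-696 + 49*236)/(-14 + 236) + 179429 = 4*(-696 + 11564)/222 + 179429 = 4*(1/222)*10868 + 179429 = 21736/111 + 179429 = 19938355/111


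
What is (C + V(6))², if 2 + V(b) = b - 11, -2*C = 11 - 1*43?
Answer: 81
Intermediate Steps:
C = 16 (C = -(11 - 1*43)/2 = -(11 - 43)/2 = -½*(-32) = 16)
V(b) = -13 + b (V(b) = -2 + (b - 11) = -2 + (-11 + b) = -13 + b)
(C + V(6))² = (16 + (-13 + 6))² = (16 - 7)² = 9² = 81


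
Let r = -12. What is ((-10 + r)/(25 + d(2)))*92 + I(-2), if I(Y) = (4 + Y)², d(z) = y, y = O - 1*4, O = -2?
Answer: -1948/19 ≈ -102.53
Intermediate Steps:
y = -6 (y = -2 - 1*4 = -2 - 4 = -6)
d(z) = -6
((-10 + r)/(25 + d(2)))*92 + I(-2) = ((-10 - 12)/(25 - 6))*92 + (4 - 2)² = -22/19*92 + 2² = -22*1/19*92 + 4 = -22/19*92 + 4 = -2024/19 + 4 = -1948/19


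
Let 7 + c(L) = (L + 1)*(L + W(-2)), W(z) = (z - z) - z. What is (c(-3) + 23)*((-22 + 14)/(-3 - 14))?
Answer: 144/17 ≈ 8.4706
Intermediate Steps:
W(z) = -z (W(z) = 0 - z = -z)
c(L) = -7 + (1 + L)*(2 + L) (c(L) = -7 + (L + 1)*(L - 1*(-2)) = -7 + (1 + L)*(L + 2) = -7 + (1 + L)*(2 + L))
(c(-3) + 23)*((-22 + 14)/(-3 - 14)) = ((-5 + (-3)² + 3*(-3)) + 23)*((-22 + 14)/(-3 - 14)) = ((-5 + 9 - 9) + 23)*(-8/(-17)) = (-5 + 23)*(-8*(-1/17)) = 18*(8/17) = 144/17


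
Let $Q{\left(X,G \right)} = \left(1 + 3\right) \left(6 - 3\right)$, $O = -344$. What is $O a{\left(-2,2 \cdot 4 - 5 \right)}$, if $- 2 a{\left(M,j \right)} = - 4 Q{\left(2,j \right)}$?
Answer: $-8256$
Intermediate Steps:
$Q{\left(X,G \right)} = 12$ ($Q{\left(X,G \right)} = 4 \cdot 3 = 12$)
$a{\left(M,j \right)} = 24$ ($a{\left(M,j \right)} = - \frac{\left(-4\right) 12}{2} = \left(- \frac{1}{2}\right) \left(-48\right) = 24$)
$O a{\left(-2,2 \cdot 4 - 5 \right)} = \left(-344\right) 24 = -8256$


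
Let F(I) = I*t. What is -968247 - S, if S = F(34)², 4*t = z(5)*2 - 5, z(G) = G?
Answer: -3880213/4 ≈ -9.7005e+5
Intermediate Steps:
t = 5/4 (t = (5*2 - 5)/4 = (10 - 5)/4 = (¼)*5 = 5/4 ≈ 1.2500)
F(I) = 5*I/4 (F(I) = I*(5/4) = 5*I/4)
S = 7225/4 (S = ((5/4)*34)² = (85/2)² = 7225/4 ≈ 1806.3)
-968247 - S = -968247 - 1*7225/4 = -968247 - 7225/4 = -3880213/4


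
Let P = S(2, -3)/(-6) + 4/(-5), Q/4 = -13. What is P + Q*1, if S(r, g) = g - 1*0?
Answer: -523/10 ≈ -52.300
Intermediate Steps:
Q = -52 (Q = 4*(-13) = -52)
S(r, g) = g (S(r, g) = g + 0 = g)
P = -3/10 (P = -3/(-6) + 4/(-5) = -3*(-1/6) + 4*(-1/5) = 1/2 - 4/5 = -3/10 ≈ -0.30000)
P + Q*1 = -3/10 - 52*1 = -3/10 - 52 = -523/10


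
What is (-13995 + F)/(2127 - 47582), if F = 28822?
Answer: -14827/45455 ≈ -0.32619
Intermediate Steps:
(-13995 + F)/(2127 - 47582) = (-13995 + 28822)/(2127 - 47582) = 14827/(-45455) = 14827*(-1/45455) = -14827/45455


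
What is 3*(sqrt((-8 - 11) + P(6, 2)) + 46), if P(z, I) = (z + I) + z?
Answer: 138 + 3*I*sqrt(5) ≈ 138.0 + 6.7082*I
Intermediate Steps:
P(z, I) = I + 2*z (P(z, I) = (I + z) + z = I + 2*z)
3*(sqrt((-8 - 11) + P(6, 2)) + 46) = 3*(sqrt((-8 - 11) + (2 + 2*6)) + 46) = 3*(sqrt(-19 + (2 + 12)) + 46) = 3*(sqrt(-19 + 14) + 46) = 3*(sqrt(-5) + 46) = 3*(I*sqrt(5) + 46) = 3*(46 + I*sqrt(5)) = 138 + 3*I*sqrt(5)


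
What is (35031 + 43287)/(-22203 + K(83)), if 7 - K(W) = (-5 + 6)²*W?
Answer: -78318/22279 ≈ -3.5153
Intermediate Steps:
K(W) = 7 - W (K(W) = 7 - (-5 + 6)²*W = 7 - 1²*W = 7 - W)
(35031 + 43287)/(-22203 + K(83)) = (35031 + 43287)/(-22203 + (7 - 1*83)) = 78318/(-22203 + (7 - 83)) = 78318/(-22203 - 76) = 78318/(-22279) = 78318*(-1/22279) = -78318/22279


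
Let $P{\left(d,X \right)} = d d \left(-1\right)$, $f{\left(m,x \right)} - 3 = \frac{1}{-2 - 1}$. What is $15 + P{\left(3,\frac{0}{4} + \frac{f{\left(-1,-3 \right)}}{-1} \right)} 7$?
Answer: $-48$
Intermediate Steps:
$f{\left(m,x \right)} = \frac{8}{3}$ ($f{\left(m,x \right)} = 3 + \frac{1}{-2 - 1} = 3 + \frac{1}{-3} = 3 - \frac{1}{3} = \frac{8}{3}$)
$P{\left(d,X \right)} = - d^{2}$ ($P{\left(d,X \right)} = d^{2} \left(-1\right) = - d^{2}$)
$15 + P{\left(3,\frac{0}{4} + \frac{f{\left(-1,-3 \right)}}{-1} \right)} 7 = 15 + - 3^{2} \cdot 7 = 15 + \left(-1\right) 9 \cdot 7 = 15 - 63 = -48$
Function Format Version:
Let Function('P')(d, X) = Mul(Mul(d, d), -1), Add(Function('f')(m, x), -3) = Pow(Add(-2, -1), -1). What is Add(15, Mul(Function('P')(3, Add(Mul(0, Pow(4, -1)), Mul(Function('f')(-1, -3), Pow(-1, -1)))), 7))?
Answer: -48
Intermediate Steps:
Function('f')(m, x) = Rational(8, 3) (Function('f')(m, x) = Add(3, Pow(Add(-2, -1), -1)) = Add(3, Pow(-3, -1)) = Add(3, Rational(-1, 3)) = Rational(8, 3))
Function('P')(d, X) = Mul(-1, Pow(d, 2)) (Function('P')(d, X) = Mul(Pow(d, 2), -1) = Mul(-1, Pow(d, 2)))
Add(15, Mul(Function('P')(3, Add(Mul(0, Pow(4, -1)), Mul(Function('f')(-1, -3), Pow(-1, -1)))), 7)) = Add(15, Mul(Mul(-1, Pow(3, 2)), 7)) = Add(15, Mul(Mul(-1, 9), 7)) = Add(15, Mul(-9, 7)) = Add(15, -63) = -48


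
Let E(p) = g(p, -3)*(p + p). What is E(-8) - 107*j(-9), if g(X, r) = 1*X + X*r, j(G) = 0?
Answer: -256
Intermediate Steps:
g(X, r) = X + X*r
E(p) = -4*p**2 (E(p) = (p*(1 - 3))*(p + p) = (p*(-2))*(2*p) = (-2*p)*(2*p) = -4*p**2)
E(-8) - 107*j(-9) = -4*(-8)**2 - 107*0 = -4*64 + 0 = -256 + 0 = -256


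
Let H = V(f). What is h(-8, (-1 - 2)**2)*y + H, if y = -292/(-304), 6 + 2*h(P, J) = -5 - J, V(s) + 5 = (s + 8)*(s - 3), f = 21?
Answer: 19281/38 ≈ 507.39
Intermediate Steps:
V(s) = -5 + (-3 + s)*(8 + s) (V(s) = -5 + (s + 8)*(s - 3) = -5 + (8 + s)*(-3 + s) = -5 + (-3 + s)*(8 + s))
h(P, J) = -11/2 - J/2 (h(P, J) = -3 + (-5 - J)/2 = -3 + (-5/2 - J/2) = -11/2 - J/2)
y = 73/76 (y = -292*(-1/304) = 73/76 ≈ 0.96053)
H = 517 (H = -29 + 21**2 + 5*21 = -29 + 441 + 105 = 517)
h(-8, (-1 - 2)**2)*y + H = (-11/2 - (-1 - 2)**2/2)*(73/76) + 517 = (-11/2 - 1/2*(-3)**2)*(73/76) + 517 = (-11/2 - 1/2*9)*(73/76) + 517 = (-11/2 - 9/2)*(73/76) + 517 = -10*73/76 + 517 = -365/38 + 517 = 19281/38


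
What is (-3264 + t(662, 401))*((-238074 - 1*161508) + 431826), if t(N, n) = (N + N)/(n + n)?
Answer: -42181665288/401 ≈ -1.0519e+8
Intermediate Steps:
t(N, n) = N/n (t(N, n) = (2*N)/((2*n)) = (2*N)*(1/(2*n)) = N/n)
(-3264 + t(662, 401))*((-238074 - 1*161508) + 431826) = (-3264 + 662/401)*((-238074 - 1*161508) + 431826) = (-3264 + 662*(1/401))*((-238074 - 161508) + 431826) = (-3264 + 662/401)*(-399582 + 431826) = -1308202/401*32244 = -42181665288/401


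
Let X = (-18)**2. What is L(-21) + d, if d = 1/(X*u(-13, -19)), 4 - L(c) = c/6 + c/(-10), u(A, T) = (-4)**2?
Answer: 139973/25920 ≈ 5.4002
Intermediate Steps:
u(A, T) = 16
X = 324
L(c) = 4 - c/15 (L(c) = 4 - (c/6 + c/(-10)) = 4 - (c*(1/6) + c*(-1/10)) = 4 - (c/6 - c/10) = 4 - c/15)
d = 1/5184 (d = 1/(324*16) = (1/324)*(1/16) = 1/5184 ≈ 0.00019290)
L(-21) + d = (4 - 1/15*(-21)) + 1/5184 = (4 + 7/5) + 1/5184 = 27/5 + 1/5184 = 139973/25920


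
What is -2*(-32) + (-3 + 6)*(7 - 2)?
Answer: 79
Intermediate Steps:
-2*(-32) + (-3 + 6)*(7 - 2) = 64 + 3*5 = 64 + 15 = 79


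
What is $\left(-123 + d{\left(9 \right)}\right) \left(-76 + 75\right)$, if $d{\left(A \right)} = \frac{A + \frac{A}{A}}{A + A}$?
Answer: $\frac{1102}{9} \approx 122.44$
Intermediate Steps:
$d{\left(A \right)} = \frac{1 + A}{2 A}$ ($d{\left(A \right)} = \frac{A + 1}{2 A} = \left(1 + A\right) \frac{1}{2 A} = \frac{1 + A}{2 A}$)
$\left(-123 + d{\left(9 \right)}\right) \left(-76 + 75\right) = \left(-123 + \frac{1 + 9}{2 \cdot 9}\right) \left(-76 + 75\right) = \left(-123 + \frac{1}{2} \cdot \frac{1}{9} \cdot 10\right) \left(-1\right) = \left(-123 + \frac{5}{9}\right) \left(-1\right) = \left(- \frac{1102}{9}\right) \left(-1\right) = \frac{1102}{9}$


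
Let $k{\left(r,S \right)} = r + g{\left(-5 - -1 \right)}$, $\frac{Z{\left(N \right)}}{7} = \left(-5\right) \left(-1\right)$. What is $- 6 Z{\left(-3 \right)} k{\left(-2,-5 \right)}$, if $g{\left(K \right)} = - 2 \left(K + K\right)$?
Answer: $-2940$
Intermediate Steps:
$g{\left(K \right)} = - 4 K$ ($g{\left(K \right)} = - 2 \cdot 2 K = - 4 K$)
$Z{\left(N \right)} = 35$ ($Z{\left(N \right)} = 7 \left(\left(-5\right) \left(-1\right)\right) = 7 \cdot 5 = 35$)
$k{\left(r,S \right)} = 16 + r$ ($k{\left(r,S \right)} = r - 4 \left(-5 - -1\right) = r - 4 \left(-5 + 1\right) = r - -16 = r + 16 = 16 + r$)
$- 6 Z{\left(-3 \right)} k{\left(-2,-5 \right)} = \left(-6\right) 35 \left(16 - 2\right) = \left(-210\right) 14 = -2940$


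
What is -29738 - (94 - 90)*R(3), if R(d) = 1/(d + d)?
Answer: -89216/3 ≈ -29739.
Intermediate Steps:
R(d) = 1/(2*d)
-29738 - (94 - 90)*R(3) = -29738 - (94 - 90)*(1/2)/3 = -29738 - 4*(1/2)*(1/3) = -29738 - 4/6 = -29738 - 1*2/3 = -29738 - 2/3 = -89216/3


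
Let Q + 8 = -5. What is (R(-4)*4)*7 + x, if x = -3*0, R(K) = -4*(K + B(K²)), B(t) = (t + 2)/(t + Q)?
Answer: -224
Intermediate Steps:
Q = -13 (Q = -8 - 5 = -13)
B(t) = (2 + t)/(-13 + t) (B(t) = (t + 2)/(t - 13) = (2 + t)/(-13 + t))
R(K) = -4*K - 4*(2 + K²)/(-13 + K²) (R(K) = -4*(K + (2 + K²)/(-13 + K²)) = -4*K - 4*(2 + K²)/(-13 + K²))
x = 0
(R(-4)*4)*7 + x = ((4*(-2 - 1*(-4)² - 1*(-4)³ + 13*(-4))/(-13 + (-4)²))*4)*7 + 0 = ((4*(-2 - 1*16 - 1*(-64) - 52)/(-13 + 16))*4)*7 + 0 = ((4*(-2 - 16 + 64 - 52)/3)*4)*7 + 0 = ((4*(⅓)*(-6))*4)*7 + 0 = -8*4*7 + 0 = -32*7 + 0 = -224 + 0 = -224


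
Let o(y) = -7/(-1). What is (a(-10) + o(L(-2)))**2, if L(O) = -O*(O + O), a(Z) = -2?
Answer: 25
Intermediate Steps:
L(O) = -2*O**2 (L(O) = -O*2*O = -2*O**2)
o(y) = 7 (o(y) = -7*(-1) = 7)
(a(-10) + o(L(-2)))**2 = (-2 + 7)**2 = 5**2 = 25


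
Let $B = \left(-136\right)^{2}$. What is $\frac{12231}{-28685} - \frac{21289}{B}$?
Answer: $- \frac{836899541}{530557760} \approx -1.5774$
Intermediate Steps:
$B = 18496$
$\frac{12231}{-28685} - \frac{21289}{B} = \frac{12231}{-28685} - \frac{21289}{18496} = 12231 \left(- \frac{1}{28685}\right) - \frac{21289}{18496} = - \frac{12231}{28685} - \frac{21289}{18496} = - \frac{836899541}{530557760}$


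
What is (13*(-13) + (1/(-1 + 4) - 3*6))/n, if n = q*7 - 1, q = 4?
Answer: -560/81 ≈ -6.9136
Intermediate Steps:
n = 27 (n = 4*7 - 1 = 28 - 1 = 27)
(13*(-13) + (1/(-1 + 4) - 3*6))/n = (13*(-13) + (1/(-1 + 4) - 3*6))/27 = (-169 + (1/3 - 18))*(1/27) = (-169 + (⅓ - 18))*(1/27) = (-169 - 53/3)*(1/27) = -560/3*1/27 = -560/81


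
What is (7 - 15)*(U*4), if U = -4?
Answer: 128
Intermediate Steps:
(7 - 15)*(U*4) = (7 - 15)*(-4*4) = -8*(-16) = 128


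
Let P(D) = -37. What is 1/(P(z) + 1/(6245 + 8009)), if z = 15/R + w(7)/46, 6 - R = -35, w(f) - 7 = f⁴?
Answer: -14254/527397 ≈ -0.027027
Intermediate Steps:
w(f) = 7 + f⁴
R = 41 (R = 6 - 1*(-35) = 6 + 35 = 41)
z = 49709/943 (z = 15/41 + (7 + 7⁴)/46 = 15*(1/41) + (7 + 2401)*(1/46) = 15/41 + 2408*(1/46) = 15/41 + 1204/23 = 49709/943 ≈ 52.714)
1/(P(z) + 1/(6245 + 8009)) = 1/(-37 + 1/(6245 + 8009)) = 1/(-37 + 1/14254) = 1/(-527397/14254) = -14254/527397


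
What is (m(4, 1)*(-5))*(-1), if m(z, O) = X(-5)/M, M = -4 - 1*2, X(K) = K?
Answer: 25/6 ≈ 4.1667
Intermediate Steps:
M = -6 (M = -4 - 2 = -6)
m(z, O) = ⅚ (m(z, O) = -5/(-6) = -5*(-⅙) = ⅚)
(m(4, 1)*(-5))*(-1) = ((⅚)*(-5))*(-1) = -25/6*(-1) = 25/6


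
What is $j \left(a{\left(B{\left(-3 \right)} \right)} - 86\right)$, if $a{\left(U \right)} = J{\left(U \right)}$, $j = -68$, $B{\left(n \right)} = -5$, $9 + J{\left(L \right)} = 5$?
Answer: $6120$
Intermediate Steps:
$J{\left(L \right)} = -4$ ($J{\left(L \right)} = -9 + 5 = -4$)
$a{\left(U \right)} = -4$
$j \left(a{\left(B{\left(-3 \right)} \right)} - 86\right) = - 68 \left(-4 - 86\right) = \left(-68\right) \left(-90\right) = 6120$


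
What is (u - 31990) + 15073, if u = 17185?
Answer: 268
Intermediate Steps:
(u - 31990) + 15073 = (17185 - 31990) + 15073 = -14805 + 15073 = 268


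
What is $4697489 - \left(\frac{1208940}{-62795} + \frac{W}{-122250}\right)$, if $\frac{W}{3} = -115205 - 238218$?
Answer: $\frac{2404082811524793}{511779250} \approx 4.6975 \cdot 10^{6}$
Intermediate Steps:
$W = -1060269$ ($W = 3 \left(-115205 - 238218\right) = 3 \left(-353423\right) = -1060269$)
$4697489 - \left(\frac{1208940}{-62795} + \frac{W}{-122250}\right) = 4697489 - \left(\frac{1208940}{-62795} - \frac{1060269}{-122250}\right) = 4697489 - \left(1208940 \left(- \frac{1}{62795}\right) - - \frac{353423}{40750}\right) = 4697489 - \left(- \frac{241788}{12559} + \frac{353423}{40750}\right) = 4697489 - - \frac{5414221543}{511779250} = 4697489 + \frac{5414221543}{511779250} = \frac{2404082811524793}{511779250}$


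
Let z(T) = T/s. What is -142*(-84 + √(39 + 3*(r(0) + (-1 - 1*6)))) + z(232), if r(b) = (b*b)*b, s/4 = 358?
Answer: 2135141/179 - 426*√2 ≈ 11326.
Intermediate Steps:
s = 1432 (s = 4*358 = 1432)
r(b) = b³ (r(b) = b²*b = b³)
z(T) = T/1432
-142*(-84 + √(39 + 3*(r(0) + (-1 - 1*6)))) + z(232) = -142*(-84 + √(39 + 3*(0³ + (-1 - 1*6)))) + (1/1432)*232 = -142*(-84 + √(39 + 3*(0 + (-1 - 6)))) + 29/179 = -142*(-84 + √(39 + 3*(0 - 7))) + 29/179 = -142*(-84 + √(39 + 3*(-7))) + 29/179 = -142*(-84 + √(39 - 21)) + 29/179 = -142*(-84 + √18) + 29/179 = -142*(-84 + 3*√2) + 29/179 = (11928 - 426*√2) + 29/179 = 2135141/179 - 426*√2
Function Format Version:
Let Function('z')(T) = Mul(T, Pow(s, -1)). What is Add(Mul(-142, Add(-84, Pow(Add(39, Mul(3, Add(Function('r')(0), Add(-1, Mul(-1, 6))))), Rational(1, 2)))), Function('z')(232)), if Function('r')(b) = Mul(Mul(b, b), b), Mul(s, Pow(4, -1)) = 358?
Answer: Add(Rational(2135141, 179), Mul(-426, Pow(2, Rational(1, 2)))) ≈ 11326.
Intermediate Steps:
s = 1432 (s = Mul(4, 358) = 1432)
Function('r')(b) = Pow(b, 3) (Function('r')(b) = Mul(Pow(b, 2), b) = Pow(b, 3))
Function('z')(T) = Mul(Rational(1, 1432), T) (Function('z')(T) = Mul(T, Pow(1432, -1)) = Mul(T, Rational(1, 1432)) = Mul(Rational(1, 1432), T))
Add(Mul(-142, Add(-84, Pow(Add(39, Mul(3, Add(Function('r')(0), Add(-1, Mul(-1, 6))))), Rational(1, 2)))), Function('z')(232)) = Add(Mul(-142, Add(-84, Pow(Add(39, Mul(3, Add(Pow(0, 3), Add(-1, Mul(-1, 6))))), Rational(1, 2)))), Mul(Rational(1, 1432), 232)) = Add(Mul(-142, Add(-84, Pow(Add(39, Mul(3, Add(0, Add(-1, -6)))), Rational(1, 2)))), Rational(29, 179)) = Add(Mul(-142, Add(-84, Pow(Add(39, Mul(3, Add(0, -7))), Rational(1, 2)))), Rational(29, 179)) = Add(Mul(-142, Add(-84, Pow(Add(39, Mul(3, -7)), Rational(1, 2)))), Rational(29, 179)) = Add(Mul(-142, Add(-84, Pow(Add(39, -21), Rational(1, 2)))), Rational(29, 179)) = Add(Mul(-142, Add(-84, Pow(18, Rational(1, 2)))), Rational(29, 179)) = Add(Mul(-142, Add(-84, Mul(3, Pow(2, Rational(1, 2))))), Rational(29, 179)) = Add(Add(11928, Mul(-426, Pow(2, Rational(1, 2)))), Rational(29, 179)) = Add(Rational(2135141, 179), Mul(-426, Pow(2, Rational(1, 2))))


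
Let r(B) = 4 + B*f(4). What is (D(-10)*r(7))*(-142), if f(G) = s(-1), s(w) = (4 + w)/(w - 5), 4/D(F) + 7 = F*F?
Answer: -284/93 ≈ -3.0538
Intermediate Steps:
D(F) = 4/(-7 + F²) (D(F) = 4/(-7 + F*F) = 4/(-7 + F²))
s(w) = (4 + w)/(-5 + w)
f(G) = -½ (f(G) = (4 - 1)/(-5 - 1) = 3/(-6) = -⅙*3 = -½)
r(B) = 4 - B/2 (r(B) = 4 + B*(-½) = 4 - B/2)
(D(-10)*r(7))*(-142) = ((4/(-7 + (-10)²))*(4 - ½*7))*(-142) = ((4/(-7 + 100))*(4 - 7/2))*(-142) = ((4/93)*(½))*(-142) = (2/93)*(-142) = -284/93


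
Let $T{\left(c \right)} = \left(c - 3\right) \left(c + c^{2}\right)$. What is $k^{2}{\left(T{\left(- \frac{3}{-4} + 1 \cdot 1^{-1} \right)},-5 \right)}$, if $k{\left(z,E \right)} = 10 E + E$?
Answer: $3025$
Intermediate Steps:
$T{\left(c \right)} = \left(-3 + c\right) \left(c + c^{2}\right)$
$k{\left(z,E \right)} = 11 E$
$k^{2}{\left(T{\left(- \frac{3}{-4} + 1 \cdot 1^{-1} \right)},-5 \right)} = \left(11 \left(-5\right)\right)^{2} = \left(-55\right)^{2} = 3025$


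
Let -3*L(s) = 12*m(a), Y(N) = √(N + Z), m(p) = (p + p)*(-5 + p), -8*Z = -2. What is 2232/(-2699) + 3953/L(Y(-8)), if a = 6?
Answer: -10776283/129552 ≈ -83.181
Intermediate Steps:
Z = ¼ (Z = -⅛*(-2) = ¼ ≈ 0.25000)
m(p) = 2*p*(-5 + p) (m(p) = (2*p)*(-5 + p) = 2*p*(-5 + p))
Y(N) = √(¼ + N) (Y(N) = √(N + ¼) = √(¼ + N))
L(s) = -48 (L(s) = -4*2*6*(-5 + 6) = -4*2*6*1 = -4*12 = -⅓*144 = -48)
2232/(-2699) + 3953/L(Y(-8)) = 2232/(-2699) + 3953/(-48) = 2232*(-1/2699) + 3953*(-1/48) = -2232/2699 - 3953/48 = -10776283/129552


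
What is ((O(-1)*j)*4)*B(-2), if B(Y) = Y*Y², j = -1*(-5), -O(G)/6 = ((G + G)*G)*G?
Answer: -1920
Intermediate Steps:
O(G) = -12*G³ (O(G) = -6*(G + G)*G*G = -6*(2*G)*G*G = -6*2*G²*G = -12*G³)
j = 5
B(Y) = Y³
((O(-1)*j)*4)*B(-2) = ((-12*(-1)³*5)*4)*(-2)³ = ((-12*(-1)*5)*4)*(-8) = ((12*5)*4)*(-8) = (60*4)*(-8) = 240*(-8) = -1920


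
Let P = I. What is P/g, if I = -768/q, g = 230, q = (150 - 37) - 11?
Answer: -64/1955 ≈ -0.032737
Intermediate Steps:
q = 102 (q = 113 - 11 = 102)
I = -128/17 (I = -768/102 = -768*1/102 = -128/17 ≈ -7.5294)
P = -128/17 ≈ -7.5294
P/g = -128/17/230 = -128/17*1/230 = -64/1955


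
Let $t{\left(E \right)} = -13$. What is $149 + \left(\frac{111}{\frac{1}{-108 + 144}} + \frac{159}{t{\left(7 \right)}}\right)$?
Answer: $\frac{53726}{13} \approx 4132.8$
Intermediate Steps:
$149 + \left(\frac{111}{\frac{1}{-108 + 144}} + \frac{159}{t{\left(7 \right)}}\right) = 149 + \left(\frac{111}{\frac{1}{-108 + 144}} + \frac{159}{-13}\right) = 149 + \left(\frac{111}{\frac{1}{36}} + 159 \left(- \frac{1}{13}\right)\right) = 149 - \left(\frac{159}{13} - 111 \frac{1}{\frac{1}{36}}\right) = 149 + \left(111 \cdot 36 - \frac{159}{13}\right) = 149 + \left(3996 - \frac{159}{13}\right) = 149 + \frac{51789}{13} = \frac{53726}{13}$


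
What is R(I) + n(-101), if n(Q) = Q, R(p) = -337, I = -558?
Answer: -438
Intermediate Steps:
R(I) + n(-101) = -337 - 101 = -438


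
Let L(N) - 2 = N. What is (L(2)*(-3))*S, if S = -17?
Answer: 204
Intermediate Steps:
L(N) = 2 + N
(L(2)*(-3))*S = ((2 + 2)*(-3))*(-17) = (4*(-3))*(-17) = -12*(-17) = 204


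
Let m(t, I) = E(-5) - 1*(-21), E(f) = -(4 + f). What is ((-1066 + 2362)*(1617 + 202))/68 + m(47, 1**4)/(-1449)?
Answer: 50233910/1449 ≈ 34668.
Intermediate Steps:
E(f) = -4 - f
m(t, I) = 22 (m(t, I) = (-4 - 1*(-5)) - 1*(-21) = (-4 + 5) + 21 = 1 + 21 = 22)
((-1066 + 2362)*(1617 + 202))/68 + m(47, 1**4)/(-1449) = ((-1066 + 2362)*(1617 + 202))/68 + 22/(-1449) = (1296*1819)*(1/68) + 22*(-1/1449) = 2357424*(1/68) - 22/1449 = 34668 - 22/1449 = 50233910/1449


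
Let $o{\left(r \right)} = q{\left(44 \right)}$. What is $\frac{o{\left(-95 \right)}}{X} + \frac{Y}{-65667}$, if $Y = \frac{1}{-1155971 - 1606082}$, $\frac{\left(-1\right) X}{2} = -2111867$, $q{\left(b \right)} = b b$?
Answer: $\frac{175571712963635}{383041427976643317} \approx 0.00045836$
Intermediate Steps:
$q{\left(b \right)} = b^{2}$
$o{\left(r \right)} = 1936$ ($o{\left(r \right)} = 44^{2} = 1936$)
$X = 4223734$ ($X = \left(-2\right) \left(-2111867\right) = 4223734$)
$Y = - \frac{1}{2762053}$ ($Y = \frac{1}{-2762053} = - \frac{1}{2762053} \approx -3.6205 \cdot 10^{-7}$)
$\frac{o{\left(-95 \right)}}{X} + \frac{Y}{-65667} = \frac{1936}{4223734} - \frac{1}{2762053 \left(-65667\right)} = 1936 \cdot \frac{1}{4223734} - - \frac{1}{181375734351} = \frac{968}{2111867} + \frac{1}{181375734351} = \frac{175571712963635}{383041427976643317}$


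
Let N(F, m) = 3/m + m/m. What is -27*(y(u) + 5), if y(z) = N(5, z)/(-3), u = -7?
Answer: -909/7 ≈ -129.86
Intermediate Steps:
N(F, m) = 1 + 3/m (N(F, m) = 3/m + 1 = 1 + 3/m)
y(z) = -(3 + z)/(3*z) (y(z) = ((3 + z)/z)/(-3) = ((3 + z)/z)*(-⅓) = -(3 + z)/(3*z))
-27*(y(u) + 5) = -27*((⅓)*(-3 - 1*(-7))/(-7) + 5) = -27*((⅓)*(-⅐)*(-3 + 7) + 5) = -27*((⅓)*(-⅐)*4 + 5) = -27*(-4/21 + 5) = -27*101/21 = -909/7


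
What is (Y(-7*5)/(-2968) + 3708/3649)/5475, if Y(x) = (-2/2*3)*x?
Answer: 505819/2823596200 ≈ 0.00017914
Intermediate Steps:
Y(x) = -3*x (Y(x) = (-2*½*3)*x = (-1*3)*x = -3*x)
(Y(-7*5)/(-2968) + 3708/3649)/5475 = (-(-21)*5/(-2968) + 3708/3649)/5475 = (-3*(-35)*(-1/2968) + 3708*(1/3649))*(1/5475) = (105*(-1/2968) + 3708/3649)*(1/5475) = (-15/424 + 3708/3649)*(1/5475) = (1517457/1547176)*(1/5475) = 505819/2823596200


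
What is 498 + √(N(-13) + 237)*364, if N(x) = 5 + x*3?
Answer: 498 + 364*√203 ≈ 5684.2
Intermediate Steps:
N(x) = 5 + 3*x
498 + √(N(-13) + 237)*364 = 498 + √((5 + 3*(-13)) + 237)*364 = 498 + √((5 - 39) + 237)*364 = 498 + √(-34 + 237)*364 = 498 + √203*364 = 498 + 364*√203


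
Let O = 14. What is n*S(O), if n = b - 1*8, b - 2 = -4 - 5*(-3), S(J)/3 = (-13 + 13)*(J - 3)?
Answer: 0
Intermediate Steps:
S(J) = 0 (S(J) = 3*((-13 + 13)*(J - 3)) = 3*(0*(-3 + J)) = 3*0 = 0)
b = 13 (b = 2 + (-4 - 5*(-3)) = 2 + (-4 + 15) = 2 + 11 = 13)
n = 5 (n = 13 - 1*8 = 13 - 8 = 5)
n*S(O) = 5*0 = 0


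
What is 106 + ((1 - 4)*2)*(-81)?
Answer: 592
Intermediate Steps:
106 + ((1 - 4)*2)*(-81) = 106 - 3*2*(-81) = 106 - 6*(-81) = 106 + 486 = 592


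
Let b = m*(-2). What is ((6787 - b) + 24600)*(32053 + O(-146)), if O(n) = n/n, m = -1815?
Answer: 889722878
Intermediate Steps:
O(n) = 1
b = 3630 (b = -1815*(-2) = 3630)
((6787 - b) + 24600)*(32053 + O(-146)) = ((6787 - 1*3630) + 24600)*(32053 + 1) = ((6787 - 3630) + 24600)*32054 = (3157 + 24600)*32054 = 27757*32054 = 889722878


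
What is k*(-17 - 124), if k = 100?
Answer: -14100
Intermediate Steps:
k*(-17 - 124) = 100*(-17 - 124) = 100*(-141) = -14100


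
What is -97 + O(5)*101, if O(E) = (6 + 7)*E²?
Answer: 32728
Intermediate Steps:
O(E) = 13*E²
-97 + O(5)*101 = -97 + (13*5²)*101 = -97 + (13*25)*101 = -97 + 325*101 = -97 + 32825 = 32728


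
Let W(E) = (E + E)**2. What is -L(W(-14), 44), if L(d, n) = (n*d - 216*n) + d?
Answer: -25776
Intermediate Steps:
W(E) = 4*E**2 (W(E) = (2*E)**2 = 4*E**2)
L(d, n) = d - 216*n + d*n (L(d, n) = (d*n - 216*n) + d = (-216*n + d*n) + d = d - 216*n + d*n)
-L(W(-14), 44) = -(4*(-14)**2 - 216*44 + (4*(-14)**2)*44) = -(4*196 - 9504 + (4*196)*44) = -(784 - 9504 + 784*44) = -(784 - 9504 + 34496) = -1*25776 = -25776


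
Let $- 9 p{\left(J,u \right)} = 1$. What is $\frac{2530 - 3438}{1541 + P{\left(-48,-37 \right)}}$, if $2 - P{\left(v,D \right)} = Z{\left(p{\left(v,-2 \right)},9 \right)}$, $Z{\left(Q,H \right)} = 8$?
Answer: $- \frac{908}{1535} \approx -0.59153$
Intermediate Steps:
$p{\left(J,u \right)} = - \frac{1}{9}$ ($p{\left(J,u \right)} = \left(- \frac{1}{9}\right) 1 = - \frac{1}{9}$)
$P{\left(v,D \right)} = -6$ ($P{\left(v,D \right)} = 2 - 8 = -6$)
$\frac{2530 - 3438}{1541 + P{\left(-48,-37 \right)}} = \frac{2530 - 3438}{1541 - 6} = - \frac{908}{1535}$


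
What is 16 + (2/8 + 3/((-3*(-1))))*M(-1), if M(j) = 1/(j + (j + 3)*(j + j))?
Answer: 63/4 ≈ 15.750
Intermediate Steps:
M(j) = 1/(j + 2*j*(3 + j)) (M(j) = 1/(j + (3 + j)*(2*j)) = 1/(j + 2*j*(3 + j)))
16 + (2/8 + 3/((-3*(-1))))*M(-1) = 16 + (2/8 + 3/((-3*(-1))))*(1/((-1)*(7 + 2*(-1)))) = 16 + (2*(1/8) + 3/3)*(-1/(7 - 2)) = 16 + (1/4 + 3*(1/3))*(-1/5) = 16 + (1/4 + 1)*(-1*1/5) = 16 + (5/4)*(-1/5) = 16 - 1/4 = 63/4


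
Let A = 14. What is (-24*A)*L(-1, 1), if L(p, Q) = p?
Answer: 336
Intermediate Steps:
(-24*A)*L(-1, 1) = -24*14*(-1) = -336*(-1) = 336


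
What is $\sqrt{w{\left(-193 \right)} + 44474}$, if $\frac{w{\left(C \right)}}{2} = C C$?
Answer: $14 \sqrt{607} \approx 344.92$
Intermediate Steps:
$w{\left(C \right)} = 2 C^{2}$ ($w{\left(C \right)} = 2 C C = 2 C^{2}$)
$\sqrt{w{\left(-193 \right)} + 44474} = \sqrt{2 \left(-193\right)^{2} + 44474} = \sqrt{2 \cdot 37249 + 44474} = \sqrt{74498 + 44474} = \sqrt{118972} = 14 \sqrt{607}$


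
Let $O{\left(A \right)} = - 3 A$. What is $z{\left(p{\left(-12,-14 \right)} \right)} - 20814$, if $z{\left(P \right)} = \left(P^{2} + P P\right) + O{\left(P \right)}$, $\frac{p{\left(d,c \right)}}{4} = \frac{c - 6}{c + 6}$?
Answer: $-20644$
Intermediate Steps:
$p{\left(d,c \right)} = \frac{4 \left(-6 + c\right)}{6 + c}$ ($p{\left(d,c \right)} = 4 \frac{c - 6}{c + 6} = 4 \frac{-6 + c}{6 + c} = \frac{4 \left(-6 + c\right)}{6 + c}$)
$z{\left(P \right)} = - 3 P + 2 P^{2}$ ($z{\left(P \right)} = \left(P^{2} + P P\right) - 3 P = \left(P^{2} + P^{2}\right) - 3 P = 2 P^{2} - 3 P = - 3 P + 2 P^{2}$)
$z{\left(p{\left(-12,-14 \right)} \right)} - 20814 = \frac{4 \left(-6 - 14\right)}{6 - 14} \left(-3 + 2 \frac{4 \left(-6 - 14\right)}{6 - 14}\right) - 20814 = 4 \frac{1}{-8} \left(-20\right) \left(-3 + 2 \cdot 4 \frac{1}{-8} \left(-20\right)\right) - 20814 = 4 \left(- \frac{1}{8}\right) \left(-20\right) \left(-3 + 2 \cdot 4 \left(- \frac{1}{8}\right) \left(-20\right)\right) - 20814 = 10 \left(-3 + 2 \cdot 10\right) - 20814 = 10 \left(-3 + 20\right) - 20814 = 10 \cdot 17 - 20814 = 170 - 20814 = -20644$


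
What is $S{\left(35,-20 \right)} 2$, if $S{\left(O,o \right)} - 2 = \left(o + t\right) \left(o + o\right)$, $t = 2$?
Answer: $1444$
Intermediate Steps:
$S{\left(O,o \right)} = 2 + 2 o \left(2 + o\right)$ ($S{\left(O,o \right)} = 2 + \left(o + 2\right) \left(o + o\right) = 2 + \left(2 + o\right) 2 o = 2 + 2 o \left(2 + o\right)$)
$S{\left(35,-20 \right)} 2 = \left(2 + 2 \left(-20\right)^{2} + 4 \left(-20\right)\right) 2 = \left(2 + 2 \cdot 400 - 80\right) 2 = \left(2 + 800 - 80\right) 2 = 722 \cdot 2 = 1444$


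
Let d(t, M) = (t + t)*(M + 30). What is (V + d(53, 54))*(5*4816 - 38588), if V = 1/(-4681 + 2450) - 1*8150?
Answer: -24404965884/2231 ≈ -1.0939e+7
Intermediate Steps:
V = -18182651/2231 (V = 1/(-2231) - 8150 = -1/2231 - 8150 = -18182651/2231 ≈ -8150.0)
d(t, M) = 2*t*(30 + M) (d(t, M) = (2*t)*(30 + M) = 2*t*(30 + M))
(V + d(53, 54))*(5*4816 - 38588) = (-18182651/2231 + 2*53*(30 + 54))*(5*4816 - 38588) = (-18182651/2231 + 2*53*84)*(24080 - 38588) = (-18182651/2231 + 8904)*(-14508) = (1682173/2231)*(-14508) = -24404965884/2231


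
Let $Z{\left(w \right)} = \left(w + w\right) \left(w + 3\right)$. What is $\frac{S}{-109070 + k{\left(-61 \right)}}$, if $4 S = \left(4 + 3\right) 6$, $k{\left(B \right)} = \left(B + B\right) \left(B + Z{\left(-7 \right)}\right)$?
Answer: $- \frac{21}{216920} \approx -9.681 \cdot 10^{-5}$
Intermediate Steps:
$Z{\left(w \right)} = 2 w \left(3 + w\right)$
$k{\left(B \right)} = 2 B \left(56 + B\right)$ ($k{\left(B \right)} = \left(B + B\right) \left(B + 2 \left(-7\right) \left(3 - 7\right)\right) = 2 B \left(B + 2 \left(-7\right) \left(-4\right)\right) = 2 B \left(B + 56\right) = 2 B \left(56 + B\right)$)
$S = \frac{21}{2}$ ($S = \frac{\left(4 + 3\right) 6}{4} = \frac{7 \cdot 6}{4} = \frac{1}{4} \cdot 42 = \frac{21}{2} \approx 10.5$)
$\frac{S}{-109070 + k{\left(-61 \right)}} = \frac{1}{-109070 + 2 \left(-61\right) \left(56 - 61\right)} \frac{21}{2} = \frac{1}{-109070 + 2 \left(-61\right) \left(-5\right)} \frac{21}{2} = \frac{1}{-109070 + 610} \cdot \frac{21}{2} = \frac{1}{-108460} \cdot \frac{21}{2} = \left(- \frac{1}{108460}\right) \frac{21}{2} = - \frac{21}{216920}$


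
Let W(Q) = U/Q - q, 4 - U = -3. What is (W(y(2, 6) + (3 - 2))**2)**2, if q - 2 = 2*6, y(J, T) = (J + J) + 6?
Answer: 466948881/14641 ≈ 31893.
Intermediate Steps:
U = 7 (U = 4 - 1*(-3) = 4 + 3 = 7)
y(J, T) = 6 + 2*J (y(J, T) = 2*J + 6 = 6 + 2*J)
q = 14 (q = 2 + 2*6 = 2 + 12 = 14)
W(Q) = -14 + 7/Q (W(Q) = 7/Q - 1*14 = 7/Q - 14 = -14 + 7/Q)
(W(y(2, 6) + (3 - 2))**2)**2 = ((-14 + 7/((6 + 2*2) + (3 - 2)))**2)**2 = ((-14 + 7/((6 + 4) + 1))**2)**2 = ((-14 + 7/(10 + 1))**2)**2 = ((-14 + 7/11)**2)**2 = ((-147/11)**2)**2 = (21609/121)**2 = 466948881/14641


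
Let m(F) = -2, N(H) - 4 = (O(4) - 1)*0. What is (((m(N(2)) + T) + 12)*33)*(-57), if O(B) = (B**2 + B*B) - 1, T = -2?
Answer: -15048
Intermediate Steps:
O(B) = -1 + 2*B**2 (O(B) = (B**2 + B**2) - 1 = 2*B**2 - 1 = -1 + 2*B**2)
N(H) = 4 (N(H) = 4 + ((-1 + 2*4**2) - 1)*0 = 4 + ((-1 + 2*16) - 1)*0 = 4 + ((-1 + 32) - 1)*0 = 4 + (31 - 1)*0 = 4 + 30*0 = 4 + 0 = 4)
(((m(N(2)) + T) + 12)*33)*(-57) = (((-2 - 2) + 12)*33)*(-57) = ((-4 + 12)*33)*(-57) = (8*33)*(-57) = 264*(-57) = -15048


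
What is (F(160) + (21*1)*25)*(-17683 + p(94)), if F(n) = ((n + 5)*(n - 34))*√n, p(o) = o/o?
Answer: -9283050 - 1470435120*√10 ≈ -4.6592e+9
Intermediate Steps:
p(o) = 1
F(n) = √n*(-34 + n)*(5 + n) (F(n) = ((5 + n)*(-34 + n))*√n = ((-34 + n)*(5 + n))*√n = √n*(-34 + n)*(5 + n))
(F(160) + (21*1)*25)*(-17683 + p(94)) = (√160*(-170 + 160² - 29*160) + (21*1)*25)*(-17683 + 1) = ((4*√10)*(-170 + 25600 - 4640) + 21*25)*(-17682) = ((4*√10)*20790 + 525)*(-17682) = (83160*√10 + 525)*(-17682) = (525 + 83160*√10)*(-17682) = -9283050 - 1470435120*√10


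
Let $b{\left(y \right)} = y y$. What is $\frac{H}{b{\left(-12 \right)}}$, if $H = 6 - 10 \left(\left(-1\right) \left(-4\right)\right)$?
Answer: $- \frac{17}{72} \approx -0.23611$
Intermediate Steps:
$b{\left(y \right)} = y^{2}$
$H = -34$ ($H = 6 - 40 = -34$)
$\frac{H}{b{\left(-12 \right)}} = - \frac{34}{\left(-12\right)^{2}} = - \frac{34}{144} = \left(-34\right) \frac{1}{144} = - \frac{17}{72}$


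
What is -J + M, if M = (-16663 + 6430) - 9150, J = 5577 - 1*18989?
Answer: -5971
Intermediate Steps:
J = -13412 (J = 5577 - 18989 = -13412)
M = -19383 (M = -10233 - 9150 = -19383)
-J + M = -1*(-13412) - 19383 = 13412 - 19383 = -5971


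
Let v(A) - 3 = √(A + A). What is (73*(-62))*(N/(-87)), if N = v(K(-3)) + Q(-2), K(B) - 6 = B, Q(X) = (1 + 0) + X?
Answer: 9052/87 + 4526*√6/87 ≈ 231.48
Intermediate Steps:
Q(X) = 1 + X
K(B) = 6 + B
v(A) = 3 + √2*√A (v(A) = 3 + √(A + A) = 3 + √(2*A) = 3 + √2*√A)
N = 2 + √6 (N = (3 + √2*√(6 - 3)) + (1 - 2) = (3 + √2*√3) - 1 = (3 + √6) - 1 = 2 + √6 ≈ 4.4495)
(73*(-62))*(N/(-87)) = (73*(-62))*((2 + √6)/(-87)) = -4526*(2 + √6)*(-1)/87 = -4526*(-2/87 - √6/87) = 9052/87 + 4526*√6/87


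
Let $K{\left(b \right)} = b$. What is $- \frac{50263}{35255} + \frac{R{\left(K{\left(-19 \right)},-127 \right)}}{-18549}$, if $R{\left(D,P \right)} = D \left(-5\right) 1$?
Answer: $- \frac{935677612}{653944995} \approx -1.4308$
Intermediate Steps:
$R{\left(D,P \right)} = - 5 D$ ($R{\left(D,P \right)} = - 5 D 1 = - 5 D$)
$- \frac{50263}{35255} + \frac{R{\left(K{\left(-19 \right)},-127 \right)}}{-18549} = - \frac{50263}{35255} + \frac{\left(-5\right) \left(-19\right)}{-18549} = \left(-50263\right) \frac{1}{35255} + 95 \left(- \frac{1}{18549}\right) = - \frac{50263}{35255} - \frac{95}{18549} = - \frac{935677612}{653944995}$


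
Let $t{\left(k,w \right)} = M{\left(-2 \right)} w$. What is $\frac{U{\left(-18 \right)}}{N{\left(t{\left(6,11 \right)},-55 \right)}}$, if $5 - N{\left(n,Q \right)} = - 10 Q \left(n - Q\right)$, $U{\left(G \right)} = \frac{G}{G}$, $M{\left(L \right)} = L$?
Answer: $- \frac{1}{18145} \approx -5.5112 \cdot 10^{-5}$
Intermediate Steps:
$t{\left(k,w \right)} = - 2 w$
$U{\left(G \right)} = 1$
$N{\left(n,Q \right)} = 5 + 10 Q \left(n - Q\right)$ ($N{\left(n,Q \right)} = 5 - - 10 Q \left(n - Q\right) = 5 + 10 Q \left(n - Q\right)$)
$\frac{U{\left(-18 \right)}}{N{\left(t{\left(6,11 \right)},-55 \right)}} = 1 \frac{1}{5 - 10 \left(-55\right)^{2} + 10 \left(-55\right) \left(\left(-2\right) 11\right)} = 1 \frac{1}{5 - 30250 + 10 \left(-55\right) \left(-22\right)} = 1 \frac{1}{5 - 30250 + 12100} = 1 \frac{1}{-18145} = 1 \left(- \frac{1}{18145}\right) = - \frac{1}{18145}$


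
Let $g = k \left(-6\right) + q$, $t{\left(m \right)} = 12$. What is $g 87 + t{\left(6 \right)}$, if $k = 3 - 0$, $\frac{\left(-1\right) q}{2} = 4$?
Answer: $-2250$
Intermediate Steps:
$q = -8$ ($q = \left(-2\right) 4 = -8$)
$k = 3$ ($k = 3 + 0 = 3$)
$g = -26$ ($g = 3 \left(-6\right) - 8 = -18 - 8 = -26$)
$g 87 + t{\left(6 \right)} = \left(-26\right) 87 + 12 = -2262 + 12 = -2250$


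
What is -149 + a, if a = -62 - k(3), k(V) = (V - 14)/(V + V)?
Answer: -1255/6 ≈ -209.17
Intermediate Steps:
k(V) = (-14 + V)/(2*V) (k(V) = (-14 + V)/((2*V)) = (-14 + V)*(1/(2*V)) = (-14 + V)/(2*V))
a = -361/6 (a = -62 - (-14 + 3)/(2*3) = -62 - (-11)/(2*3) = -62 - 1*(-11/6) = -62 + 11/6 = -361/6 ≈ -60.167)
-149 + a = -149 - 361/6 = -1255/6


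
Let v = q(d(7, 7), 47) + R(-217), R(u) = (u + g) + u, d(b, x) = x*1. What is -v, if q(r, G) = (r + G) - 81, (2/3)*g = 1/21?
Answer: 6453/14 ≈ 460.93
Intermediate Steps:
g = 1/14 (g = (3/2)/21 = (3/2)*(1/21) = 1/14 ≈ 0.071429)
d(b, x) = x
R(u) = 1/14 + 2*u (R(u) = (u + 1/14) + u = (1/14 + u) + u = 1/14 + 2*u)
q(r, G) = -81 + G + r (q(r, G) = (G + r) - 81 = -81 + G + r)
v = -6453/14 (v = (-81 + 47 + 7) + (1/14 + 2*(-217)) = -27 + (1/14 - 434) = -27 - 6075/14 = -6453/14 ≈ -460.93)
-v = -1*(-6453/14) = 6453/14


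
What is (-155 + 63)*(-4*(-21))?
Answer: -7728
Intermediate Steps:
(-155 + 63)*(-4*(-21)) = -92*84 = -7728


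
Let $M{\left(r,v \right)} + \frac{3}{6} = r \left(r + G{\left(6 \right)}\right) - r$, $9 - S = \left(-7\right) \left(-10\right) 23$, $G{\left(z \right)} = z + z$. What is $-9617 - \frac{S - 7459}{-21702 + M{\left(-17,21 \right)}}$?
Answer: $- \frac{415482137}{43201} \approx -9617.4$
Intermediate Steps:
$G{\left(z \right)} = 2 z$
$S = -1601$ ($S = 9 - \left(-7\right) \left(-10\right) 23 = 9 - 70 \cdot 23 = 9 - 1610 = -1601$)
$M{\left(r,v \right)} = - \frac{1}{2} - r + r \left(12 + r\right)$ ($M{\left(r,v \right)} = - \frac{1}{2} + \left(r \left(r + 2 \cdot 6\right) - r\right) = - \frac{1}{2} + \left(r \left(r + 12\right) - r\right) = - \frac{1}{2} + \left(r \left(12 + r\right) - r\right) = - \frac{1}{2} + \left(- r + r \left(12 + r\right)\right) = - \frac{1}{2} - r + r \left(12 + r\right)$)
$-9617 - \frac{S - 7459}{-21702 + M{\left(-17,21 \right)}} = -9617 - \frac{-1601 - 7459}{-21702 + \left(- \frac{1}{2} + \left(-17\right)^{2} + 11 \left(-17\right)\right)} = -9617 - - \frac{9060}{-21702 - - \frac{203}{2}} = -9617 - - \frac{9060}{-21702 + \frac{203}{2}} = -9617 - - \frac{9060}{- \frac{43201}{2}} = -9617 - \left(-9060\right) \left(- \frac{2}{43201}\right) = -9617 - \frac{18120}{43201} = - \frac{415482137}{43201}$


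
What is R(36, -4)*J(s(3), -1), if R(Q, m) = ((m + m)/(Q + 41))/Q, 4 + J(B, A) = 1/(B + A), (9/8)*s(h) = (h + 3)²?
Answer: 82/7161 ≈ 0.011451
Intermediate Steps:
s(h) = 8*(3 + h)²/9 (s(h) = 8*(h + 3)²/9 = 8*(3 + h)²/9)
J(B, A) = -4 + 1/(A + B) (J(B, A) = -4 + 1/(B + A) = -4 + 1/(A + B))
R(Q, m) = 2*m/(Q*(41 + Q)) (R(Q, m) = ((2*m)/(41 + Q))/Q = (2*m/(41 + Q))/Q = 2*m/(Q*(41 + Q)))
R(36, -4)*J(s(3), -1) = (2*(-4)/(36*(41 + 36)))*((1 - 4*(-1) - 32*(3 + 3)²/9)/(-1 + 8*(3 + 3)²/9)) = (2*(-4)*(1/36)/77)*((1 + 4 - 32*6²/9)/(-1 + (8/9)*6²)) = (2*(-4)*(1/36)*(1/77))*((1 + 4 - 32*36/9)/(-1 + (8/9)*36)) = -2*(1 + 4 - 4*32)/(693*(-1 + 32)) = -2*(1 + 4 - 128)/(693*31) = -2*(-123)/21483 = -2/693*(-123/31) = 82/7161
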